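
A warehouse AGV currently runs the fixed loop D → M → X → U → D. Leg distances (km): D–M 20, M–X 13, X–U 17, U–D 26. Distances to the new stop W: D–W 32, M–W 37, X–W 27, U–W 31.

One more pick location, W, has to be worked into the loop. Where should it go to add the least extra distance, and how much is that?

+37 km — insert W between U and D.

Insertion cost between consecutive stops i–j is d(i,W) + d(W,j) − d(i,j):
  between D and M: 32 + 37 − 20 = 49
  between M and X: 37 + 27 − 13 = 51
  between X and U: 27 + 31 − 17 = 41
  between U and D: 31 + 32 − 26 = 37
Cheapest insertion is between U and D, adding 37.
New total = 76 + 37 = 113.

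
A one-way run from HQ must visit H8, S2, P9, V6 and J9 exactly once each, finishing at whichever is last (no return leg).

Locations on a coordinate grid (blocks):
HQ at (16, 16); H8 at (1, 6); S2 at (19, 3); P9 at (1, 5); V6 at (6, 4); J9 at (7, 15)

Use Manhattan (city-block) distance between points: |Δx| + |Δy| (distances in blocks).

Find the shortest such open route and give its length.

There are 5! = 120 possible orderings.
HQ→H8→S2→P9→V6→J9: 25+21+20+6+12 = 84
HQ→H8→S2→P9→J9→V6: 25+21+20+16+12 = 94
HQ→H8→S2→V6→P9→J9: 25+21+14+6+16 = 82
HQ→H8→S2→V6→J9→P9: 25+21+14+12+16 = 88
HQ→H8→S2→J9→P9→V6: 25+21+24+16+6 = 92
HQ→H8→S2→J9→V6→P9: 25+21+24+12+6 = 88
HQ→H8→P9→S2→V6→J9: 25+1+20+14+12 = 72
HQ→H8→P9→S2→J9→V6: 25+1+20+24+12 = 82
HQ→H8→P9→V6→S2→J9: 25+1+6+14+24 = 70
HQ→H8→P9→V6→J9→S2: 25+1+6+12+24 = 68
HQ→H8→P9→J9→S2→V6: 25+1+16+24+14 = 80
HQ→H8→P9→J9→V6→S2: 25+1+16+12+14 = 68
HQ→H8→V6→S2→P9→J9: 25+7+14+20+16 = 82
HQ→H8→V6→S2→J9→P9: 25+7+14+24+16 = 86
… (106 more)
HQ→J9→H8→P9→V6→S2: 10+15+1+6+14 = 46  ← best
The minimum is 46.
One shortest path: HQ → J9 → H8 → P9 → V6 → S2.

Minimum one-way distance = 46 blocks.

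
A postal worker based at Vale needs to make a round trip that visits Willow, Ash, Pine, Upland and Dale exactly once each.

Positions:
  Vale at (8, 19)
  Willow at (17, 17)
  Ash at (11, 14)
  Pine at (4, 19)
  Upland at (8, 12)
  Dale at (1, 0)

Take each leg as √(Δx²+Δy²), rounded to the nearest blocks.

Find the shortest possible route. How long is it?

Minimum total distance: 57 blocks.

With 5 stops there are 5!/2 = 60 distinct round trips (a route and its reverse cost the same).
Vale → Willow → Ash → Pine → Upland → Dale → Vale: 9+7+9+8+14+20 = 67
Vale → Willow → Ash → Pine → Dale → Upland → Vale: 9+7+9+19+14+7 = 65
Vale → Willow → Ash → Upland → Pine → Dale → Vale: 9+7+4+8+19+20 = 67
Vale → Willow → Ash → Upland → Dale → Pine → Vale: 9+7+4+14+19+4 = 57
Vale → Willow → Ash → Dale → Pine → Upland → Vale: 9+7+17+19+8+7 = 67
Vale → Willow → Ash → Dale → Upland → Pine → Vale: 9+7+17+14+8+4 = 59
Vale → Willow → Pine → Ash → Upland → Dale → Vale: 9+13+9+4+14+20 = 69
Vale → Willow → Pine → Ash → Dale → Upland → Vale: 9+13+9+17+14+7 = 69
Vale → Willow → Pine → Upland → Ash → Dale → Vale: 9+13+8+4+17+20 = 71
Vale → Willow → Pine → Upland → Dale → Ash → Vale: 9+13+8+14+17+6 = 67
Vale → Willow → Pine → Dale → Ash → Upland → Vale: 9+13+19+17+4+7 = 69
Vale → Willow → Pine → Dale → Upland → Ash → Vale: 9+13+19+14+4+6 = 65
Vale → Willow → Upland → Ash → Pine → Dale → Vale: 9+10+4+9+19+20 = 71
Vale → Willow → Upland → Ash → Dale → Pine → Vale: 9+10+4+17+19+4 = 63
… (46 more)
The minimum is 57.
One optimal route: Vale → Willow → Ash → Upland → Dale → Pine → Vale (or its reverse).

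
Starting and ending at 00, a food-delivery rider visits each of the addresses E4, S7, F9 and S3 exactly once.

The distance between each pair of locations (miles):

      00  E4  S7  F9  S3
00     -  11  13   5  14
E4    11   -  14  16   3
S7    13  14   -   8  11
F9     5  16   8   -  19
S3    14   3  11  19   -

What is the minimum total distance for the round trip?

Shortest round trip = 38 miles.

00-E4-S7-F9-S3-00: 11+14+8+19+14 = 66
00-E4-S7-S3-F9-00: 11+14+11+19+5 = 60
00-E4-F9-S7-S3-00: 11+16+8+11+14 = 60
00-E4-F9-S3-S7-00: 11+16+19+11+13 = 70
00-E4-S3-S7-F9-00: 11+3+11+8+5 = 38
00-E4-S3-F9-S7-00: 11+3+19+8+13 = 54
00-S7-E4-F9-S3-00: 13+14+16+19+14 = 76
00-S7-E4-S3-F9-00: 13+14+3+19+5 = 54
00-S7-F9-E4-S3-00: 13+8+16+3+14 = 54
00-S7-S3-E4-F9-00: 13+11+3+16+5 = 48
00-F9-E4-S7-S3-00: 5+16+14+11+14 = 60
00-F9-S7-E4-S3-00: 5+8+14+3+14 = 44
The minimum is 38.
One optimal route: 00 → E4 → S3 → S7 → F9 → 00 (or its reverse).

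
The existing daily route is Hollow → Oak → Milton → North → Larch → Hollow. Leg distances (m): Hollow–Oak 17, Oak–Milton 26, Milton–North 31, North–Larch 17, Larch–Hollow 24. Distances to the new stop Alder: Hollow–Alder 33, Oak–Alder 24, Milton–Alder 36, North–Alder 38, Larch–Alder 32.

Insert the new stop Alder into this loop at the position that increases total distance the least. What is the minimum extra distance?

Insertion cost between consecutive stops i–j is d(i,Alder) + d(Alder,j) − d(i,j):
  between Hollow and Oak: 33 + 24 − 17 = 40
  between Oak and Milton: 24 + 36 − 26 = 34
  between Milton and North: 36 + 38 − 31 = 43
  between North and Larch: 38 + 32 − 17 = 53
  between Larch and Hollow: 32 + 33 − 24 = 41
Cheapest insertion is between Oak and Milton, adding 34.
New total = 115 + 34 = 149.

Adding 34 m by placing Alder on the Oak–Milton leg.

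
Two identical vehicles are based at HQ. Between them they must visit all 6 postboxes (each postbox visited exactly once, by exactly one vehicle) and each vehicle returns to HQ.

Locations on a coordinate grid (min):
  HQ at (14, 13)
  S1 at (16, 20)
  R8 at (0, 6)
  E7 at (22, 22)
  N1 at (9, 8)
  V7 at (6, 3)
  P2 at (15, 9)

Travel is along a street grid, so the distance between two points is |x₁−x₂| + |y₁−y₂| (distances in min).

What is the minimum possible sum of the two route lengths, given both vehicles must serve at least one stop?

There are 2^5 − 1 = 31 ways to divide the 6 stops into two non-empty groups. For each, the best each vehicle can do is its own shortest tour through its group:
  {S1} + {R8, E7, N1, V7, P2}: 18 + 82 = 100
  {R8} + {S1, E7, N1, V7, P2}: 42 + 70 = 112
  {S1, R8} + {E7, N1, V7, P2}: 60 + 70 = 130
  {E7} + {S1, R8, N1, V7, P2}: 34 + 66 = 100
  {S1, E7} + {R8, N1, V7, P2}: 34 + 50 = 84
  {R8, E7} + {S1, N1, V7, P2}: 76 + 54 = 130
  … (31 splits in total)
Best: vehicle 1 HQ → S1 → E7 → HQ = 34; vehicle 2 HQ → R8 → V7 → N1 → P2 → HQ = 50; combined 84.

84 min — the smallest possible combined total.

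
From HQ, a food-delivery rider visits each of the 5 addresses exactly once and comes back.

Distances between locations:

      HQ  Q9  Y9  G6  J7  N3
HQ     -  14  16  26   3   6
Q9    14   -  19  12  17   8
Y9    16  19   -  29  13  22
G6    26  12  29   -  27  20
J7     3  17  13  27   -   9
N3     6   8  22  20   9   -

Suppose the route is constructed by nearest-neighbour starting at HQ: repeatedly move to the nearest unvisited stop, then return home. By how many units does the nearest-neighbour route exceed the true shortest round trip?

From HQ: J7=3, N3=6, Q9=14, Y9=16, G6=26 → choose J7 (3).
From J7: N3=9, Y9=13, Q9=17, G6=27 → choose N3 (9).
From N3: Q9=8, G6=20, Y9=22 → choose Q9 (8).
From Q9: G6=12, Y9=19 → choose G6 (12).
From G6: Y9=29 → choose Y9 (29).
NN route HQ → J7 → N3 → Q9 → G6 → Y9 → HQ costs 77.
Optimal: HQ → J7 → Y9 → G6 → Q9 → N3 → HQ costs 71 (by enumerating all 60 distinct tours).
Excess = 77 − 71 = 6.

Excess over optimum: 6.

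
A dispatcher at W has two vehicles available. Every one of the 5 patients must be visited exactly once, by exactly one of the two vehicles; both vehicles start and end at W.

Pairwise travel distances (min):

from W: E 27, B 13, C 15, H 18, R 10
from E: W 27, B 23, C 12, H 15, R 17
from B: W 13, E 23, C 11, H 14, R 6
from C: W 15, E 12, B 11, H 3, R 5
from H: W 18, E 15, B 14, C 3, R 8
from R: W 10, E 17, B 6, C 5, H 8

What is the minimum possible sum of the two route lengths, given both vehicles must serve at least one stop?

Try each way of splitting the stops between the two vehicles (each non-empty) and, for each split, find the best tour for each vehicle:
  {E} + {B, C, H, R}: 54 + 45 = 99
  {B} + {E, C, H, R}: 26 + 60 = 86
  {E, B} + {C, H, R}: 63 + 36 = 99
  {C} + {E, B, H, R}: 30 + 69 = 99
  {E, C} + {B, H, R}: 54 + 45 = 99
  {B, C} + {E, H, R}: 39 + 60 = 99
  … (15 splits in total)
Best: vehicle 1 W → B → W = 26; vehicle 2 W → E → C → H → R → W = 60; combined 86.

Minimum combined distance: 86 min.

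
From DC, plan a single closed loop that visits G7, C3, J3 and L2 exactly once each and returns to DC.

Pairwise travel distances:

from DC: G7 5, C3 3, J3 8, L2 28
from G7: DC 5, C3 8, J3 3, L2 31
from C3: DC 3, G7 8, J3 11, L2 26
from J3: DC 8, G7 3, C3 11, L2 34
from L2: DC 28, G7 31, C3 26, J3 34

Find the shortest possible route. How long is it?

71 — the shortest possible round trip.

There are 12 distinct closed tours to check (reversals are equivalent).
DC-G7-C3-J3-L2-DC: 5+8+11+34+28 = 86
DC-G7-C3-L2-J3-DC: 5+8+26+34+8 = 81
DC-G7-J3-C3-L2-DC: 5+3+11+26+28 = 73
DC-G7-J3-L2-C3-DC: 5+3+34+26+3 = 71
DC-G7-L2-C3-J3-DC: 5+31+26+11+8 = 81
DC-G7-L2-J3-C3-DC: 5+31+34+11+3 = 84
DC-C3-G7-J3-L2-DC: 3+8+3+34+28 = 76
DC-C3-G7-L2-J3-DC: 3+8+31+34+8 = 84
DC-C3-J3-G7-L2-DC: 3+11+3+31+28 = 76
DC-C3-L2-G7-J3-DC: 3+26+31+3+8 = 71
DC-J3-G7-C3-L2-DC: 8+3+8+26+28 = 73
DC-J3-C3-G7-L2-DC: 8+11+8+31+28 = 86
The minimum is 71.
One optimal route: DC → G7 → J3 → L2 → C3 → DC (or its reverse).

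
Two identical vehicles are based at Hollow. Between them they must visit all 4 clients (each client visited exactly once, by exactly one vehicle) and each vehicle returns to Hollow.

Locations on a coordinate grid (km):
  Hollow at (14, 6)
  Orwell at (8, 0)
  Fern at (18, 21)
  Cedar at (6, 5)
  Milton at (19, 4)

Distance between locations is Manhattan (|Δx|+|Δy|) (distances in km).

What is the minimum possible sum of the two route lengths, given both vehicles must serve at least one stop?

Minimum combined distance: 72 km.

There are 2^3 − 1 = 7 ways to divide the 4 stops into two non-empty groups. For each, the best each vehicle can do is its own shortest tour through its group:
  {Orwell} + {Fern, Cedar, Milton}: 24 + 60 = 84
  {Fern} + {Orwell, Cedar, Milton}: 38 + 38 = 76
  {Orwell, Fern} + {Cedar, Milton}: 62 + 30 = 92
  {Cedar} + {Orwell, Fern, Milton}: 18 + 64 = 82
  {Orwell, Cedar} + {Fern, Milton}: 28 + 44 = 72
  {Fern, Cedar} + {Orwell, Milton}: 56 + 34 = 90
  … (7 splits in total)
Best: vehicle 1 Hollow → Orwell → Cedar → Hollow = 28; vehicle 2 Hollow → Fern → Milton → Hollow = 44; combined 72.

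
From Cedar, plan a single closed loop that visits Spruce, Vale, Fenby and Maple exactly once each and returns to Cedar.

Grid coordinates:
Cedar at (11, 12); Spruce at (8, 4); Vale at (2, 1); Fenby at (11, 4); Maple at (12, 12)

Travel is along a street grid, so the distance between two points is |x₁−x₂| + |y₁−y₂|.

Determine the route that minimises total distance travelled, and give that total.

With 4 stops there are 4!/2 = 12 distinct round trips (a route and its reverse cost the same).
Cedar → Spruce → Vale → Fenby → Maple → Cedar: 11+9+12+9+1 = 42
Cedar → Spruce → Vale → Maple → Fenby → Cedar: 11+9+21+9+8 = 58
Cedar → Spruce → Fenby → Vale → Maple → Cedar: 11+3+12+21+1 = 48
Cedar → Spruce → Fenby → Maple → Vale → Cedar: 11+3+9+21+20 = 64
Cedar → Spruce → Maple → Vale → Fenby → Cedar: 11+12+21+12+8 = 64
Cedar → Spruce → Maple → Fenby → Vale → Cedar: 11+12+9+12+20 = 64
Cedar → Vale → Spruce → Fenby → Maple → Cedar: 20+9+3+9+1 = 42
Cedar → Vale → Spruce → Maple → Fenby → Cedar: 20+9+12+9+8 = 58
Cedar → Vale → Fenby → Spruce → Maple → Cedar: 20+12+3+12+1 = 48
Cedar → Vale → Maple → Spruce → Fenby → Cedar: 20+21+12+3+8 = 64
Cedar → Fenby → Spruce → Vale → Maple → Cedar: 8+3+9+21+1 = 42
Cedar → Fenby → Vale → Spruce → Maple → Cedar: 8+12+9+12+1 = 42
The minimum is 42.
One optimal route: Cedar → Spruce → Vale → Fenby → Maple → Cedar (or its reverse).

Minimum total distance: 42.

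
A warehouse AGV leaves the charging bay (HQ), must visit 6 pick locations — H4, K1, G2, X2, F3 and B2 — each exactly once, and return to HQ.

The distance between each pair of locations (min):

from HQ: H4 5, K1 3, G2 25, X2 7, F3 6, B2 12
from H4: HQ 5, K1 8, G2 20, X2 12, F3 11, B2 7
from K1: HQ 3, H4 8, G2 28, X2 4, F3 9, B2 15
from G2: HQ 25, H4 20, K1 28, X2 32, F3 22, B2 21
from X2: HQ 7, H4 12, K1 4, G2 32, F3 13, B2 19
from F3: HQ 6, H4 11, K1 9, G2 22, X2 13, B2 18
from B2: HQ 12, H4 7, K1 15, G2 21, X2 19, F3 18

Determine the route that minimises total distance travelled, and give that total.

With 6 stops there are 6!/2 = 360 distinct round trips (a route and its reverse cost the same).
HQ→H4→K1→G2→X2→F3→B2→HQ: 5+8+28+32+13+18+12 = 116
HQ→H4→K1→G2→X2→B2→F3→HQ: 5+8+28+32+19+18+6 = 116
HQ→H4→K1→G2→F3→X2→B2→HQ: 5+8+28+22+13+19+12 = 107
HQ→H4→K1→G2→F3→B2→X2→HQ: 5+8+28+22+18+19+7 = 107
HQ→H4→K1→G2→B2→X2→F3→HQ: 5+8+28+21+19+13+6 = 100
HQ→H4→K1→G2→B2→F3→X2→HQ: 5+8+28+21+18+13+7 = 100
HQ→H4→K1→X2→G2→F3→B2→HQ: 5+8+4+32+22+18+12 = 101
HQ→H4→K1→X2→G2→B2→F3→HQ: 5+8+4+32+21+18+6 = 94
… (352 more)
HQ→H4→B2→G2→F3→K1→X2→HQ: 5+7+21+22+9+4+7 = 75  ← best
The minimum is 75.
One optimal route: HQ → H4 → B2 → G2 → F3 → K1 → X2 → HQ (or its reverse).

75 min — the shortest possible round trip.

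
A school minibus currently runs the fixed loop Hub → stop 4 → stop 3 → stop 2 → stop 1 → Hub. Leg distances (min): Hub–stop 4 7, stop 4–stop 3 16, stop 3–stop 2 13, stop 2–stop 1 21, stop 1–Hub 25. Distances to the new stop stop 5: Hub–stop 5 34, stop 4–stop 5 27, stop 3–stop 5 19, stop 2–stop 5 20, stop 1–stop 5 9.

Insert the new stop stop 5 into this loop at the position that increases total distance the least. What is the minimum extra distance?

Minimum extra distance: 8 min, inserting stop 5 between stop 2 and stop 1.

Insertion cost between consecutive stops i–j is d(i,stop 5) + d(stop 5,j) − d(i,j):
  between Hub and stop 4: 34 + 27 − 7 = 54
  between stop 4 and stop 3: 27 + 19 − 16 = 30
  between stop 3 and stop 2: 19 + 20 − 13 = 26
  between stop 2 and stop 1: 20 + 9 − 21 = 8
  between stop 1 and Hub: 9 + 34 − 25 = 18
Cheapest insertion is between stop 2 and stop 1, adding 8.
New total = 82 + 8 = 90.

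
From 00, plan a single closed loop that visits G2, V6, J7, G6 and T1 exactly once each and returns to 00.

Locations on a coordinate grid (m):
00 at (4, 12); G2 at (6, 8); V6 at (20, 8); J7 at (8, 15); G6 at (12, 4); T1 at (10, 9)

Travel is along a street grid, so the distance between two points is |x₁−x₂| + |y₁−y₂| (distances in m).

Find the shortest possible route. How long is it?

With 5 stops there are 5!/2 = 60 distinct round trips (a route and its reverse cost the same).
00 → G2 → V6 → J7 → G6 → T1 → 00: 6+14+19+15+7+9 = 70
00 → G2 → V6 → J7 → T1 → G6 → 00: 6+14+19+8+7+16 = 70
00 → G2 → V6 → G6 → J7 → T1 → 00: 6+14+12+15+8+9 = 64
00 → G2 → V6 → G6 → T1 → J7 → 00: 6+14+12+7+8+7 = 54
00 → G2 → V6 → T1 → J7 → G6 → 00: 6+14+11+8+15+16 = 70
00 → G2 → V6 → T1 → G6 → J7 → 00: 6+14+11+7+15+7 = 60
00 → G2 → J7 → V6 → G6 → T1 → 00: 6+9+19+12+7+9 = 62
00 → G2 → J7 → V6 → T1 → G6 → 00: 6+9+19+11+7+16 = 68
00 → G2 → J7 → G6 → V6 → T1 → 00: 6+9+15+12+11+9 = 62
00 → G2 → J7 → G6 → T1 → V6 → 00: 6+9+15+7+11+20 = 68
00 → G2 → J7 → T1 → V6 → G6 → 00: 6+9+8+11+12+16 = 62
00 → G2 → J7 → T1 → G6 → V6 → 00: 6+9+8+7+12+20 = 62
00 → G2 → G6 → V6 → J7 → T1 → 00: 6+10+12+19+8+9 = 64
00 → G2 → G6 → V6 → T1 → J7 → 00: 6+10+12+11+8+7 = 54
… (46 more)
The minimum is 54.
One optimal route: 00 → G2 → V6 → G6 → T1 → J7 → 00 (or its reverse).

Shortest round trip = 54 m.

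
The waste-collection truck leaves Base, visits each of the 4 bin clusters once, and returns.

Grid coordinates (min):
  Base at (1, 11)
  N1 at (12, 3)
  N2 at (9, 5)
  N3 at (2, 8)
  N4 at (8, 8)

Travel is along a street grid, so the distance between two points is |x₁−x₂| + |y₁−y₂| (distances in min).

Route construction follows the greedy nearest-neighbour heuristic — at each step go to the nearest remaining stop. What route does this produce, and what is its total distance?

At Base the remaining stops are N3 4, N4 10, N2 14, N1 19; go to N3.
At N3 the remaining stops are N4 6, N2 10, N1 15; go to N4.
At N4 the remaining stops are N2 4, N1 9; go to N2.
At N2 the remaining stops are N1 5; go to N1.
Return N1→Base: 19.
Total = 4 + 6 + 4 + 5 + 19 = 38.

Nearest-neighbour total = 38 min; route Base → N3 → N4 → N2 → N1 → Base.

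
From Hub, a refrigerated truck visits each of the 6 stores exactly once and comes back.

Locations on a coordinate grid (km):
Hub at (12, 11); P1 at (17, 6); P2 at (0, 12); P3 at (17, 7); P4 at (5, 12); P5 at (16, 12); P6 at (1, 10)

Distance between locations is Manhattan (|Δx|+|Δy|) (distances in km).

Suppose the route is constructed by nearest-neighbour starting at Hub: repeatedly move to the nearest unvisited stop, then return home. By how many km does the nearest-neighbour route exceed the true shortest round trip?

The nearest-neighbour route is 2 km longer than optimal.

Hub: P5=5, P4=8, P3=9, P1=10, P6=12, P2=13 ⇒ P5
P5: P3=6, P1=7, P4=11, P2=16, P6=17 ⇒ P3
P3: P1=1, P4=17, P6=19, P2=22 ⇒ P1
P1: P4=18, P6=20, P2=23 ⇒ P4
P4: P2=5, P6=6 ⇒ P2
P2: P6=3 ⇒ P6
NN route Hub → P5 → P3 → P1 → P4 → P2 → P6 → Hub costs 50.
Optimal: Hub → P1 → P3 → P5 → P4 → P2 → P6 → Hub costs 48 (by enumerating all 360 distinct tours).
Excess = 50 − 48 = 2.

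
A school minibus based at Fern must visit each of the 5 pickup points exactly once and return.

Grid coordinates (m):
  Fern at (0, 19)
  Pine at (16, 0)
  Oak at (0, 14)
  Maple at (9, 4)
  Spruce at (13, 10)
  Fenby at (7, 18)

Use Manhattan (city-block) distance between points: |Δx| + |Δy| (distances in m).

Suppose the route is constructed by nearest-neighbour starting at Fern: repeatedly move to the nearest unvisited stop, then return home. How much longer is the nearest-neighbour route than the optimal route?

Fern: Oak=5, Fenby=8, Spruce=22, Maple=24, Pine=35 ⇒ Oak
Oak: Fenby=11, Spruce=17, Maple=19, Pine=30 ⇒ Fenby
Fenby: Spruce=14, Maple=16, Pine=27 ⇒ Spruce
Spruce: Maple=10, Pine=13 ⇒ Maple
Maple: Pine=11 ⇒ Pine
NN route Fern → Oak → Fenby → Spruce → Maple → Pine → Fern costs 86.
Optimal: Fern → Oak → Maple → Pine → Spruce → Fenby → Fern costs 70 (by enumerating all 60 distinct tours).
Excess = 86 − 70 = 16.

The nearest-neighbour route is 16 m longer than optimal.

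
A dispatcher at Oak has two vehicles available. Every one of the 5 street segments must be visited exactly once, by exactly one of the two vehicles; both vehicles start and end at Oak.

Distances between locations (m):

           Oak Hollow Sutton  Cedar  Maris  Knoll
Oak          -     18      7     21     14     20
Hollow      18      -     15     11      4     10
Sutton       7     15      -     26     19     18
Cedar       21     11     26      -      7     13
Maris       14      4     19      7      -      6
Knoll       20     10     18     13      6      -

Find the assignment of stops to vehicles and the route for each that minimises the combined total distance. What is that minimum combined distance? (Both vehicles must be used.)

Try each way of splitting the stops between the two vehicles (each non-empty) and, for each split, find the best tour for each vehicle:
  {Hollow} + {Sutton, Cedar, Maris, Knoll}: 36 + 59 = 95
  {Sutton} + {Hollow, Cedar, Maris, Knoll}: 14 + 62 = 76
  {Hollow, Sutton} + {Cedar, Maris, Knoll}: 40 + 54 = 94
  {Cedar} + {Hollow, Sutton, Maris, Knoll}: 42 + 52 = 94
  {Hollow, Cedar} + {Sutton, Maris, Knoll}: 50 + 45 = 95
  {Sutton, Cedar} + {Hollow, Maris, Knoll}: 54 + 48 = 102
  … (15 splits in total)
Best: vehicle 1 Oak → Sutton → Oak = 14; vehicle 2 Oak → Hollow → Cedar → Maris → Knoll → Oak = 62; combined 76.

Minimum combined distance: 76 m.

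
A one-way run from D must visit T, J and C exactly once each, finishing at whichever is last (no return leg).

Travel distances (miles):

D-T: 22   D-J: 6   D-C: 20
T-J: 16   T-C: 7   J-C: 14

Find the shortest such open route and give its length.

Shortest open route: 27 miles.

There are 3! = 6 possible orderings.
D → T → J → C: 22+16+14 = 52
D → T → C → J: 22+7+14 = 43
D → J → T → C: 6+16+7 = 29
D → J → C → T: 6+14+7 = 27
D → C → T → J: 20+7+16 = 43
D → C → J → T: 20+14+16 = 50
The minimum is 27.
One shortest path: D → J → C → T.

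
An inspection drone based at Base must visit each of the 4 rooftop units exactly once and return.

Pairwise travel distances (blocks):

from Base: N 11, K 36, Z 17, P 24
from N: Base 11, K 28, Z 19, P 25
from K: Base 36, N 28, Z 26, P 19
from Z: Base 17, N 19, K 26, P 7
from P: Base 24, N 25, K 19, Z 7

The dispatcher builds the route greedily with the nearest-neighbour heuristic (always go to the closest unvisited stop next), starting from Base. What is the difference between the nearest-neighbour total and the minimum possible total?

Base: N=11, Z=17, P=24, K=36 ⇒ N
N: Z=19, P=25, K=28 ⇒ Z
Z: P=7, K=26 ⇒ P
P: K=19 ⇒ K
NN route Base → N → Z → P → K → Base costs 92.
Optimal: Base → N → K → P → Z → Base costs 82 (by enumerating all 12 distinct tours).
Excess = 92 − 82 = 10.

The nearest-neighbour route is 10 blocks longer than optimal.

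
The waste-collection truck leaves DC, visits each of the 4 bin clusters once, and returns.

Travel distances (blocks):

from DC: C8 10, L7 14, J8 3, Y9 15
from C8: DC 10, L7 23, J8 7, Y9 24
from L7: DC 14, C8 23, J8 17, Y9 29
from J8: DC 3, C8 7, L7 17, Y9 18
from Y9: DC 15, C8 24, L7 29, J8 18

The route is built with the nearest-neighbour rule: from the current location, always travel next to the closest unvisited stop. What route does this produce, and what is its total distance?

77 blocks along DC → J8 → C8 → L7 → Y9 → DC.

At DC the remaining stops are J8 3, C8 10, L7 14, Y9 15; go to J8.
At J8 the remaining stops are C8 7, L7 17, Y9 18; go to C8.
At C8 the remaining stops are L7 23, Y9 24; go to L7.
At L7 the remaining stops are Y9 29; go to Y9.
Return Y9→DC: 15.
Total = 3 + 7 + 23 + 29 + 15 = 77.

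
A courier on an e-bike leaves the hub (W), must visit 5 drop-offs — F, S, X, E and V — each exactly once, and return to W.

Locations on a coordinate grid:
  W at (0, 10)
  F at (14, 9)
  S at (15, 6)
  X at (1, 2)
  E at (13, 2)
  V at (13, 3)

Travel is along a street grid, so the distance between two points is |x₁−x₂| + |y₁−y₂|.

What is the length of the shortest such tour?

Shortest round trip = 46.

With 5 stops there are 5!/2 = 60 distinct round trips (a route and its reverse cost the same).
W → F → S → X → E → V → W: 15+4+18+12+1+20 = 70
W → F → S → X → V → E → W: 15+4+18+13+1+21 = 72
W → F → S → E → X → V → W: 15+4+6+12+13+20 = 70
W → F → S → E → V → X → W: 15+4+6+1+13+9 = 48
W → F → S → V → X → E → W: 15+4+5+13+12+21 = 70
W → F → S → V → E → X → W: 15+4+5+1+12+9 = 46
W → F → X → S → E → V → W: 15+20+18+6+1+20 = 80
W → F → X → S → V → E → W: 15+20+18+5+1+21 = 80
W → F → X → E → S → V → W: 15+20+12+6+5+20 = 78
W → F → X → E → V → S → W: 15+20+12+1+5+19 = 72
W → F → X → V → S → E → W: 15+20+13+5+6+21 = 80
W → F → X → V → E → S → W: 15+20+13+1+6+19 = 74
W → F → E → S → X → V → W: 15+8+6+18+13+20 = 80
W → F → E → S → V → X → W: 15+8+6+5+13+9 = 56
… (46 more)
The minimum is 46.
One optimal route: W → F → S → V → E → X → W (or its reverse).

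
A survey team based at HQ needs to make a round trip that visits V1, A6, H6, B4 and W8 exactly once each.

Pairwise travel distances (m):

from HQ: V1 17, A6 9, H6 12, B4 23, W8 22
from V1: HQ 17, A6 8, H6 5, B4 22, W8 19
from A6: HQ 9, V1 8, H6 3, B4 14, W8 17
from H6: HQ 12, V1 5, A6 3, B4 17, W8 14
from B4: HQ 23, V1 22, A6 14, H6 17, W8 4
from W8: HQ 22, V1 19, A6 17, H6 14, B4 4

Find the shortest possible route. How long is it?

HQ - V1 - A6 - H6 - B4 - W8 - HQ: 17+8+3+17+4+22 = 71
HQ - V1 - A6 - H6 - W8 - B4 - HQ: 17+8+3+14+4+23 = 69
HQ - V1 - A6 - B4 - H6 - W8 - HQ: 17+8+14+17+14+22 = 92
HQ - V1 - A6 - B4 - W8 - H6 - HQ: 17+8+14+4+14+12 = 69
HQ - V1 - A6 - W8 - H6 - B4 - HQ: 17+8+17+14+17+23 = 96
HQ - V1 - A6 - W8 - B4 - H6 - HQ: 17+8+17+4+17+12 = 75
HQ - V1 - H6 - A6 - B4 - W8 - HQ: 17+5+3+14+4+22 = 65
HQ - V1 - H6 - A6 - W8 - B4 - HQ: 17+5+3+17+4+23 = 69
HQ - V1 - H6 - B4 - A6 - W8 - HQ: 17+5+17+14+17+22 = 92
HQ - V1 - H6 - B4 - W8 - A6 - HQ: 17+5+17+4+17+9 = 69
HQ - V1 - H6 - W8 - A6 - B4 - HQ: 17+5+14+17+14+23 = 90
HQ - V1 - H6 - W8 - B4 - A6 - HQ: 17+5+14+4+14+9 = 63
HQ - V1 - B4 - A6 - H6 - W8 - HQ: 17+22+14+3+14+22 = 92
HQ - V1 - B4 - A6 - W8 - H6 - HQ: 17+22+14+17+14+12 = 96
… (46 more)
The minimum is 63.
One optimal route: HQ → V1 → H6 → W8 → B4 → A6 → HQ (or its reverse).

Minimum total distance: 63 m.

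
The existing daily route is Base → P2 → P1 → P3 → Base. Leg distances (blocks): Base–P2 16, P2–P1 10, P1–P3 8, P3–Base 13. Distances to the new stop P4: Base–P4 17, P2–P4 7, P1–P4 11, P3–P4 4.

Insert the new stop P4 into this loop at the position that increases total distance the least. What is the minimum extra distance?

+7 blocks — insert P4 between P1 and P3.

Insertion cost between consecutive stops i–j is d(i,P4) + d(P4,j) − d(i,j):
  between Base and P2: 17 + 7 − 16 = 8
  between P2 and P1: 7 + 11 − 10 = 8
  between P1 and P3: 11 + 4 − 8 = 7
  between P3 and Base: 4 + 17 − 13 = 8
Cheapest insertion is between P1 and P3, adding 7.
New total = 47 + 7 = 54.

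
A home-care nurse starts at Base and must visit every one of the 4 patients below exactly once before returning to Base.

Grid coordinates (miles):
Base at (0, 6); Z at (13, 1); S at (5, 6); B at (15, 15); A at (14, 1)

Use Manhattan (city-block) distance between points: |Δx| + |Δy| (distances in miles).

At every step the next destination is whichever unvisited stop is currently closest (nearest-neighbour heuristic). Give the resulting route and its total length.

From Base: distances to unvisited — S=5, Z=18, A=19, B=24. Nearest is S (5).
From S: distances to unvisited — Z=13, A=14, B=19. Nearest is Z (13).
From Z: distances to unvisited — A=1, B=16. Nearest is A (1).
From A: distances to unvisited — B=15. Nearest is B (15).
Return B→Base: 24.
Total = 5 + 13 + 1 + 15 + 24 = 58.

Total distance 58 miles via the nearest-neighbour route Base → S → Z → A → B → Base.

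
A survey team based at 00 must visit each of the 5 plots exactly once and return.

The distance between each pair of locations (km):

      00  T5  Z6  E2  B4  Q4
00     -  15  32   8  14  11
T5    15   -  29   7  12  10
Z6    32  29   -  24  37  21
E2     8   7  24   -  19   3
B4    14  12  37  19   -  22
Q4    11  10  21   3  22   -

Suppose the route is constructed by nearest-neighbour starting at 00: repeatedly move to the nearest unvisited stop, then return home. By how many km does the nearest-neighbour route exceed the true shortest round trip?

Excess over optimum: 15 km.

From 00: E2=8, Q4=11, B4=14, T5=15, Z6=32 → choose E2 (8).
From E2: Q4=3, T5=7, B4=19, Z6=24 → choose Q4 (3).
From Q4: T5=10, Z6=21, B4=22 → choose T5 (10).
From T5: B4=12, Z6=29 → choose B4 (12).
From B4: Z6=37 → choose Z6 (37).
NN route 00 → E2 → Q4 → T5 → B4 → Z6 → 00 costs 102.
Optimal: 00 → E2 → Q4 → Z6 → T5 → B4 → 00 costs 87 (by enumerating all 60 distinct tours).
Excess = 102 − 87 = 15.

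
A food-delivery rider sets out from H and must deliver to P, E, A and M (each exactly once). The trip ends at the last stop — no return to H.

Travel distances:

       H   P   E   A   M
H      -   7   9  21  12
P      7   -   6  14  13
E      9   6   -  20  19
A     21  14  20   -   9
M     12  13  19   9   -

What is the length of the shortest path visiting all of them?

Shortest open route: 37.

There are 4! = 24 possible orderings.
H - P - E - A - M: 7+6+20+9 = 42
H - P - E - M - A: 7+6+19+9 = 41
H - P - A - E - M: 7+14+20+19 = 60
H - P - A - M - E: 7+14+9+19 = 49
H - P - M - E - A: 7+13+19+20 = 59
H - P - M - A - E: 7+13+9+20 = 49
H - E - P - A - M: 9+6+14+9 = 38
H - E - P - M - A: 9+6+13+9 = 37
H - E - A - P - M: 9+20+14+13 = 56
H - E - A - M - P: 9+20+9+13 = 51
H - E - M - P - A: 9+19+13+14 = 55
H - E - M - A - P: 9+19+9+14 = 51
H - A - P - E - M: 21+14+6+19 = 60
H - A - P - M - E: 21+14+13+19 = 67
… (10 more)
The minimum is 37.
One shortest path: H → E → P → M → A.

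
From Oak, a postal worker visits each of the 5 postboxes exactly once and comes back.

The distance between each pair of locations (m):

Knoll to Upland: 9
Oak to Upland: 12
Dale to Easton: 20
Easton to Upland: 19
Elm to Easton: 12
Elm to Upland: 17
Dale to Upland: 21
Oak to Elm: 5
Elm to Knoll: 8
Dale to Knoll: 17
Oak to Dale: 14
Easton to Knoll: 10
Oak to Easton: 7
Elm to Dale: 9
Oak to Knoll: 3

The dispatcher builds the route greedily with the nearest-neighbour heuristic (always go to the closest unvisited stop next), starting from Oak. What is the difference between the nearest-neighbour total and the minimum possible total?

From Oak: Knoll=3, Elm=5, Easton=7, Upland=12, Dale=14 → choose Knoll (3).
From Knoll: Elm=8, Upland=9, Easton=10, Dale=17 → choose Elm (8).
From Elm: Dale=9, Easton=12, Upland=17 → choose Dale (9).
From Dale: Easton=20, Upland=21 → choose Easton (20).
From Easton: Upland=19 → choose Upland (19).
NN route Oak → Knoll → Elm → Dale → Easton → Upland → Oak costs 71.
Optimal: Oak → Elm → Dale → Upland → Knoll → Easton → Oak costs 61 (by enumerating all 60 distinct tours).
Excess = 71 − 61 = 10.

Excess over optimum: 10 m.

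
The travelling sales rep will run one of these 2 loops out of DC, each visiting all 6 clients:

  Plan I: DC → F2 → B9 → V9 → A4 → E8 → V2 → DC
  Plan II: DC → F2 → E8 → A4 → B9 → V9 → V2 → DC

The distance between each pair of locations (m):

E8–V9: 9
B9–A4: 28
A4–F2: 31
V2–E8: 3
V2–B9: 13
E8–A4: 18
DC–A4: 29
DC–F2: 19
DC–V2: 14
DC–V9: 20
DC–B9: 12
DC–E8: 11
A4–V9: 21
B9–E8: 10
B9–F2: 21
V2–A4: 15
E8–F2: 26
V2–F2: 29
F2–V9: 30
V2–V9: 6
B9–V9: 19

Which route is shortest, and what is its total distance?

Shortest is Plan I, total 115 m.

Plan I: 19 + 21 + 19 + 21 + 18 + 3 + 14 = 115
Plan II: 19 + 26 + 18 + 28 + 19 + 6 + 14 = 130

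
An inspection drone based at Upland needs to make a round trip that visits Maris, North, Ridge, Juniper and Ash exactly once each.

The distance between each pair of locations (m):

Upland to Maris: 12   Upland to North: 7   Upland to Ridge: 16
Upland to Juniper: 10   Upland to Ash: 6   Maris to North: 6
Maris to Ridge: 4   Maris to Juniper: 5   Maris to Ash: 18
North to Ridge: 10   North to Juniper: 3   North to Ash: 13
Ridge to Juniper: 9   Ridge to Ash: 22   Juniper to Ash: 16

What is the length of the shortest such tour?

Upland - Maris - North - Ridge - Juniper - Ash - Upland: 12+6+10+9+16+6 = 59
Upland - Maris - North - Ridge - Ash - Juniper - Upland: 12+6+10+22+16+10 = 76
Upland - Maris - North - Juniper - Ridge - Ash - Upland: 12+6+3+9+22+6 = 58
Upland - Maris - North - Juniper - Ash - Ridge - Upland: 12+6+3+16+22+16 = 75
Upland - Maris - North - Ash - Ridge - Juniper - Upland: 12+6+13+22+9+10 = 72
Upland - Maris - North - Ash - Juniper - Ridge - Upland: 12+6+13+16+9+16 = 72
Upland - Maris - Ridge - North - Juniper - Ash - Upland: 12+4+10+3+16+6 = 51
Upland - Maris - Ridge - North - Ash - Juniper - Upland: 12+4+10+13+16+10 = 65
Upland - Maris - Ridge - Juniper - North - Ash - Upland: 12+4+9+3+13+6 = 47
Upland - Maris - Ridge - Juniper - Ash - North - Upland: 12+4+9+16+13+7 = 61
Upland - Maris - Ridge - Ash - North - Juniper - Upland: 12+4+22+13+3+10 = 64
Upland - Maris - Ridge - Ash - Juniper - North - Upland: 12+4+22+16+3+7 = 64
Upland - Maris - Juniper - North - Ridge - Ash - Upland: 12+5+3+10+22+6 = 58
Upland - Maris - Juniper - North - Ash - Ridge - Upland: 12+5+3+13+22+16 = 71
… (46 more)
The minimum is 47.
One optimal route: Upland → Maris → Ridge → Juniper → North → Ash → Upland (or its reverse).

Minimum total distance: 47 m.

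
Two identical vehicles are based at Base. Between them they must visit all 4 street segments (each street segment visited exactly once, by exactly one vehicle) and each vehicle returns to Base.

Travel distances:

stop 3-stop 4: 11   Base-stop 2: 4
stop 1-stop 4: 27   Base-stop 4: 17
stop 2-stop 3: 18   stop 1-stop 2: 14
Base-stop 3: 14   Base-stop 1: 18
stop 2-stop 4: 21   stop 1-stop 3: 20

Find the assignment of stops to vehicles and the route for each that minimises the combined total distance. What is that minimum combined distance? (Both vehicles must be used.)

74 — the smallest possible combined total.

Try each way of splitting the stops between the two vehicles (each non-empty) and, for each split, find the best tour for each vehicle:
  {stop 1} + {stop 2, stop 3, stop 4}: 36 + 50 = 86
  {stop 2} + {stop 1, stop 3, stop 4}: 8 + 66 = 74
  {stop 1, stop 2} + {stop 3, stop 4}: 36 + 42 = 78
  {stop 3} + {stop 1, stop 2, stop 4}: 28 + 62 = 90
  {stop 1, stop 3} + {stop 2, stop 4}: 52 + 42 = 94
  {stop 2, stop 3} + {stop 1, stop 4}: 36 + 62 = 98
  … (7 splits in total)
Best: vehicle 1 Base → stop 2 → Base = 8; vehicle 2 Base → stop 1 → stop 3 → stop 4 → Base = 66; combined 74.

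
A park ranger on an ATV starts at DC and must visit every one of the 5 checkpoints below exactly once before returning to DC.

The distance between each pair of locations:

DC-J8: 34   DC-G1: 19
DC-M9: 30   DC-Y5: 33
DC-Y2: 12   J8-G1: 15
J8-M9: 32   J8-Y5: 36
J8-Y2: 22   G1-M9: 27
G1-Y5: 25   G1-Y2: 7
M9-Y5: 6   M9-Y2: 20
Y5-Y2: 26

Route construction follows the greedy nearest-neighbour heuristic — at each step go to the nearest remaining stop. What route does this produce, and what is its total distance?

Total distance 105 via the nearest-neighbour route DC → Y2 → G1 → J8 → M9 → Y5 → DC.

DC → [Y2:12 / G1:19 / M9:30 / Y5:33 / J8:34] → Y2 (12)
Y2 → [G1:7 / M9:20 / J8:22 / Y5:26] → G1 (7)
G1 → [J8:15 / Y5:25 / M9:27] → J8 (15)
J8 → [M9:32 / Y5:36] → M9 (32)
M9 → [Y5:6] → Y5 (6)
Return Y5→DC: 33.
Total = 12 + 7 + 15 + 32 + 6 + 33 = 105.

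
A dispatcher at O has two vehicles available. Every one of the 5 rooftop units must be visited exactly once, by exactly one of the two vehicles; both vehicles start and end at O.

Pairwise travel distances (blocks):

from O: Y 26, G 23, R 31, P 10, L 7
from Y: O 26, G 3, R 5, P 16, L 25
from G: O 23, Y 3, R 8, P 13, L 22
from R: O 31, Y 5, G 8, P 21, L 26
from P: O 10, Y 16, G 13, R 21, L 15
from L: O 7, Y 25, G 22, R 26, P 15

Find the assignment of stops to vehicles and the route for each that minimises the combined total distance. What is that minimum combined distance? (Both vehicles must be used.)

76 blocks — the smallest possible combined total.

Try each way of splitting the stops between the two vehicles (each non-empty) and, for each split, find the best tour for each vehicle:
  {Y} + {G, R, P, L}: 52 + 64 = 116
  {G} + {Y, R, P, L}: 46 + 64 = 110
  {Y, G} + {R, P, L}: 52 + 64 = 116
  {R} + {Y, G, P, L}: 62 + 58 = 120
  {Y, R} + {G, P, L}: 62 + 52 = 114
  {G, R} + {Y, P, L}: 62 + 58 = 120
  … (15 splits in total)
  {Y, G, R, P} + {L}: 62 + 14 = 76  ← best
Best: vehicle 1 O → Y → R → G → P → O = 62; vehicle 2 O → L → O = 14; combined 76.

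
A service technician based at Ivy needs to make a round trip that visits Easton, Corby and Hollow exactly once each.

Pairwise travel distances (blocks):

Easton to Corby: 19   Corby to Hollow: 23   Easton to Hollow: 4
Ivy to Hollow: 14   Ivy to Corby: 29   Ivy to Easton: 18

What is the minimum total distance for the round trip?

There are 3 distinct closed tours to check (reversals are equivalent).
Ivy-Easton-Corby-Hollow-Ivy: 18+19+23+14 = 74
Ivy-Easton-Hollow-Corby-Ivy: 18+4+23+29 = 74
Ivy-Corby-Easton-Hollow-Ivy: 29+19+4+14 = 66
The minimum is 66.
One optimal route: Ivy → Corby → Easton → Hollow → Ivy (or its reverse).

Minimum total distance: 66 blocks.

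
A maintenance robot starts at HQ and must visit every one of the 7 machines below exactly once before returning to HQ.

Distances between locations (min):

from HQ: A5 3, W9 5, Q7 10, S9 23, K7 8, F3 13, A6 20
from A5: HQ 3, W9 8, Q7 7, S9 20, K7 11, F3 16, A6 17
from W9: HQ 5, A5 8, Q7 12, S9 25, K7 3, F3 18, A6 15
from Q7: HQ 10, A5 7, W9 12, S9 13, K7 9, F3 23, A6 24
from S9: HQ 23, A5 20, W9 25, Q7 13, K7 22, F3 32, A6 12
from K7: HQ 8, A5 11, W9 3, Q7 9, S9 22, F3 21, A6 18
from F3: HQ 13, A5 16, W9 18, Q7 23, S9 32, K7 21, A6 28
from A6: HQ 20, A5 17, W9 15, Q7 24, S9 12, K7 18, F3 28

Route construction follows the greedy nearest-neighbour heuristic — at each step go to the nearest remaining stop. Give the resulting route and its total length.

94 min along HQ → A5 → Q7 → K7 → W9 → A6 → S9 → F3 → HQ.

From HQ: distances to unvisited — A5=3, W9=5, K7=8, Q7=10, F3=13, A6=20, S9=23. Nearest is A5 (3).
From A5: distances to unvisited — Q7=7, W9=8, K7=11, F3=16, A6=17, S9=20. Nearest is Q7 (7).
From Q7: distances to unvisited — K7=9, W9=12, S9=13, F3=23, A6=24. Nearest is K7 (9).
From K7: distances to unvisited — W9=3, A6=18, F3=21, S9=22. Nearest is W9 (3).
From W9: distances to unvisited — A6=15, F3=18, S9=25. Nearest is A6 (15).
From A6: distances to unvisited — S9=12, F3=28. Nearest is S9 (12).
From S9: distances to unvisited — F3=32. Nearest is F3 (32).
Return F3→HQ: 13.
Total = 3 + 7 + 9 + 3 + 15 + 12 + 32 + 13 = 94.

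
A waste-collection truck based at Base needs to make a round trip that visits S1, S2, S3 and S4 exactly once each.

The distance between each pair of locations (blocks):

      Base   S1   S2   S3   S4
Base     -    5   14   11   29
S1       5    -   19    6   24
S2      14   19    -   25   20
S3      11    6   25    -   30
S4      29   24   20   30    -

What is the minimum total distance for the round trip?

With 4 stops there are 4!/2 = 12 distinct round trips (a route and its reverse cost the same).
Base → S1 → S2 → S3 → S4 → Base: 5+19+25+30+29 = 108
Base → S1 → S2 → S4 → S3 → Base: 5+19+20+30+11 = 85
Base → S1 → S3 → S2 → S4 → Base: 5+6+25+20+29 = 85
Base → S1 → S3 → S4 → S2 → Base: 5+6+30+20+14 = 75
Base → S1 → S4 → S2 → S3 → Base: 5+24+20+25+11 = 85
Base → S1 → S4 → S3 → S2 → Base: 5+24+30+25+14 = 98
Base → S2 → S1 → S3 → S4 → Base: 14+19+6+30+29 = 98
Base → S2 → S1 → S4 → S3 → Base: 14+19+24+30+11 = 98
Base → S2 → S3 → S1 → S4 → Base: 14+25+6+24+29 = 98
Base → S2 → S4 → S1 → S3 → Base: 14+20+24+6+11 = 75
Base → S3 → S1 → S2 → S4 → Base: 11+6+19+20+29 = 85
Base → S3 → S2 → S1 → S4 → Base: 11+25+19+24+29 = 108
The minimum is 75.
One optimal route: Base → S1 → S3 → S4 → S2 → Base (or its reverse).

75 blocks — the shortest possible round trip.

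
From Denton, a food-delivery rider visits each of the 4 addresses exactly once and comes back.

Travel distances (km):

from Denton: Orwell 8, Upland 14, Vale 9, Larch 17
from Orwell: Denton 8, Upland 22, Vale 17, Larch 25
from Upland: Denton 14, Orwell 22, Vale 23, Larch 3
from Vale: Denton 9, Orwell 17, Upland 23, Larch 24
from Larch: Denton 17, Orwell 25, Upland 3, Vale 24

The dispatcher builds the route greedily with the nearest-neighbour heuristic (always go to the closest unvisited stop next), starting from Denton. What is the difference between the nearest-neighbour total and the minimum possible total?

The nearest-neighbour route is 2 km longer than optimal.

Denton: Orwell=8, Vale=9, Upland=14, Larch=17 ⇒ Orwell
Orwell: Vale=17, Upland=22, Larch=25 ⇒ Vale
Vale: Upland=23, Larch=24 ⇒ Upland
Upland: Larch=3 ⇒ Larch
NN route Denton → Orwell → Vale → Upland → Larch → Denton costs 68.
Optimal: Denton → Orwell → Upland → Larch → Vale → Denton costs 66 (by enumerating all 12 distinct tours).
Excess = 68 − 66 = 2.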